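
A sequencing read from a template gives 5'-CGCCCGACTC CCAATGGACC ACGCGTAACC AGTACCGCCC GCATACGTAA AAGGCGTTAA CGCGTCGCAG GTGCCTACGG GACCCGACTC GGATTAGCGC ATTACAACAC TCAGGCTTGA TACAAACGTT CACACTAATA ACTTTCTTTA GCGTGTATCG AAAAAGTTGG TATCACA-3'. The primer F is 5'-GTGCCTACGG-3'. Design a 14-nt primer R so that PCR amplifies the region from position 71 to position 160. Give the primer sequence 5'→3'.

The product's 3' end on the top strand is position 160.
The reverse primer anneals to the top strand over positions 147–160, i.e. to TTTAGCGTGTATCG.
Its sequence written 5'→3' is the reverse complement: CGATACACGCTAAA.

5'-CGATACACGCTAAA-3'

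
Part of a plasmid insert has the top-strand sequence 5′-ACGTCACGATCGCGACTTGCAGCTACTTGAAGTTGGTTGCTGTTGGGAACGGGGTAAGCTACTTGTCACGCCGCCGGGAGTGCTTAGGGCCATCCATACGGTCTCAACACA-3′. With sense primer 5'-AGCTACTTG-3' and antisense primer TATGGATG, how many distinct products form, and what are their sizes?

The forward primer AGCTACTTG matches the top strand at positions 21–29, 57–65.
The reverse primer's reverse complement is CATCCATA, matching at positions 91–98.
Each forward site pairs with the reverse site to give a product ending at position 98: sizes 78, 42 bp.

Two products: 78 bp, 42 bp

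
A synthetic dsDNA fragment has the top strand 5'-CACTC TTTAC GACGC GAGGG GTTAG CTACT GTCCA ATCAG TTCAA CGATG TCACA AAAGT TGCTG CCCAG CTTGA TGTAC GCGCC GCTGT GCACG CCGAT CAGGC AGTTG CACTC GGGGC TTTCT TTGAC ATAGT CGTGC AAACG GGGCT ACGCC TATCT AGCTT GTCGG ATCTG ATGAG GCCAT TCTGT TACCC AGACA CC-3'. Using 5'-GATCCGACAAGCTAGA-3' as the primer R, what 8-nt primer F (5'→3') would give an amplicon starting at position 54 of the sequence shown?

5'-CAAAAGTT-3'

The reverse primer's reverse complement TCTAGCTTGTCGGATC matches the template at positions 158–173; the product starts at position 54.
The forward primer is identical to the top strand over positions 54–61: CAAAAGTT.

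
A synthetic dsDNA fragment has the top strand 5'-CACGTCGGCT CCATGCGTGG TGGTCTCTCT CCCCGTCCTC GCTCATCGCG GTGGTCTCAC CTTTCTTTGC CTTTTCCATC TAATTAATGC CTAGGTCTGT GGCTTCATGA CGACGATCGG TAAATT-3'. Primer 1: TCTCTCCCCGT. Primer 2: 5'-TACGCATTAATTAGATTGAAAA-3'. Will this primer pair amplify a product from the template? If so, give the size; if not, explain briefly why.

Primer 2 (TACGCATTAATTAGATTGAAAA) does not match the top strand, and its reverse complement TTTTCAATCTAATTAATGCGTA does not match either.
With no annealing site for primer 2, no amplification occurs.

No product — primer 2 has no binding site in the template.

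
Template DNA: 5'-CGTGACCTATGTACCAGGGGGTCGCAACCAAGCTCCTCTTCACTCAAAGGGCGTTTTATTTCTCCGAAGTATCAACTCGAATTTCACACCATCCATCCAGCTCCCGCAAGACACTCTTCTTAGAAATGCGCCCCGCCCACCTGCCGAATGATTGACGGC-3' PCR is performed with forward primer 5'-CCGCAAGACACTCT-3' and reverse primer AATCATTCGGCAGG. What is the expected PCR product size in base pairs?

Scanning the template, CCGCAAGACACTCT occurs at positions 104–117; this primer anneals to the bottom strand there with its 3' end pointing downstream.
Reverse complement of the reverse primer: CCTGCCGAATGATT. This occurs on the top strand at positions 140–153.
Product length = (reverse-primer end) − (forward-primer start) + 1 = 153 − 104 + 1 = 50 bp.

50 bp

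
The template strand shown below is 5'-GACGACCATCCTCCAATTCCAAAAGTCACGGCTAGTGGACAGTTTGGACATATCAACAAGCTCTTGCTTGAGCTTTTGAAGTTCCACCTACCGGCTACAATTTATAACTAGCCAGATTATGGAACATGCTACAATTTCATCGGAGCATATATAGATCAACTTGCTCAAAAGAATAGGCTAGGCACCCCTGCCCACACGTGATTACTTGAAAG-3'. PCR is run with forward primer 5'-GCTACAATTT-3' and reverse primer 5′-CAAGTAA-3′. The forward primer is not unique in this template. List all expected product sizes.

The forward primer GCTACAATTT matches the top strand at positions 94–103, 128–137.
The reverse primer's reverse complement is TTACTTG, matching at positions 202–208.
Each forward site pairs with the reverse site to give a product ending at position 208: sizes 115, 81 bp.

115 bp, 81 bp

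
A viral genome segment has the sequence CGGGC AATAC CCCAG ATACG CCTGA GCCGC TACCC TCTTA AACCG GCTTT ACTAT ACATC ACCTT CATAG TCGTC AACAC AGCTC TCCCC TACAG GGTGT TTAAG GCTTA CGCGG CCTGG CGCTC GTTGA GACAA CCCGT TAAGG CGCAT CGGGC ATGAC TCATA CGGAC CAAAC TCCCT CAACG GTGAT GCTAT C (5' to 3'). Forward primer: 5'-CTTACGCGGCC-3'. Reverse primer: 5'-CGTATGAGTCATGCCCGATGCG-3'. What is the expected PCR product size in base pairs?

Scanning the template, CTTACGCGGCC occurs at positions 107–117; this primer anneals to the bottom strand there with its 3' end pointing downstream.
Taking the reverse complement of CGTATGAGTCATGCCCGATGCG gives CGCATCGGGCATGACTCATACG, found at positions 146–167 on the template; the primer anneals here to the top strand with its 3' end pointing upstream.
Amplicon spans positions 107–167: 61 bp.

61 bp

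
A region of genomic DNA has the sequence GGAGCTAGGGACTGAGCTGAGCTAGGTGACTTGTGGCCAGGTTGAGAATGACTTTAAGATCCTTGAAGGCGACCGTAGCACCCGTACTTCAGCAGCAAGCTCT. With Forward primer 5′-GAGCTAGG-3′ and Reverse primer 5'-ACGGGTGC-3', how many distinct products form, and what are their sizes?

Two products: 84 bp, 67 bp

The forward primer GAGCTAGG matches the top strand at positions 2–9, 19–26.
The reverse primer's reverse complement is GCACCCGT, matching at positions 78–85.
Each forward site pairs with the reverse site to give a product ending at position 85: sizes 84, 67 bp.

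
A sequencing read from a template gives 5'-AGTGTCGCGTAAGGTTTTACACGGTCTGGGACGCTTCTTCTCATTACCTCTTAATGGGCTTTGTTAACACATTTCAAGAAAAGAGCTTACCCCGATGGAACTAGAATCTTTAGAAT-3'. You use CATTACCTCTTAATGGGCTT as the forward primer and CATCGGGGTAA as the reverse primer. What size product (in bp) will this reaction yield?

56 bp

Forward primer CATTACCTCTTAATGGGCTT is found on the top strand at positions 42–61.
Reverse complement of the reverse primer: TTACCCCGATG. This occurs on the top strand at positions 87–97.
The product runs from position 42 to position 97, so its length is 97 − 42 + 1 = 56 bp.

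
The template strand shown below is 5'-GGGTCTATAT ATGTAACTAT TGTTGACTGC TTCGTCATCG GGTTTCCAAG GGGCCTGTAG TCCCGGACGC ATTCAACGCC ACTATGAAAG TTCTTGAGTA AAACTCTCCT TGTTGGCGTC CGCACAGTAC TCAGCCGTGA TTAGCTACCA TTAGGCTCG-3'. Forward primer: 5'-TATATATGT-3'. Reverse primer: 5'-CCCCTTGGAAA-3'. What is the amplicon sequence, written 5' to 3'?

Forward primer TATATATGT is found on the top strand at positions 6–14.
Reverse complement of the reverse primer: TTTCCAAGGGG. This occurs on the top strand at positions 43–53.
The product is the template from position 6 through 53 (48 bp).

5'-TATATATGTAACTATTGTTGACTGCTTCGTCATCGGGTTTCCAAGGGG-3'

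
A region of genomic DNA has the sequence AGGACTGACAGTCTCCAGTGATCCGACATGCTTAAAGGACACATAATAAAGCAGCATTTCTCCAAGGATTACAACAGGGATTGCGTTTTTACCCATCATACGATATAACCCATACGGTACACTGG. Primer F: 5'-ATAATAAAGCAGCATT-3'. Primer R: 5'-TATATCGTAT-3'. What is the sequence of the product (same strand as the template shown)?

5'-ATAATAAAGCAGCATTTCTCCAAGGATTACAACAGGGATTGCGTTTTTACCCATCATACGATATA-3'

Forward primer ATAATAAAGCAGCATT is found on the top strand at positions 43–58.
Taking the reverse complement of TATATCGTAT gives ATACGATATA, found at positions 98–107 on the template; the primer anneals here to the top strand with its 3' end pointing upstream.
The product is the template from position 43 through 107 (65 bp).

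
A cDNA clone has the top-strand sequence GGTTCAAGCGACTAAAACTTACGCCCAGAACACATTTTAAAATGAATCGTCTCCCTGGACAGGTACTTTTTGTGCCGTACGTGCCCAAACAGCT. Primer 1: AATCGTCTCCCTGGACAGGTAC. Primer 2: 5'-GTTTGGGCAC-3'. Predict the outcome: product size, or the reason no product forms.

Yes — a 46 bp product.

Primer 1 (AATCGTCTCCCTGGACAGGTAC) matches the top strand at positions 45–66; it acts as a forward primer.
Primer 2's reverse complement is GTGCCCAAAC, matching the top strand at positions 81–90; it acts as a reverse primer.
The 3' ends face each other across positions 45–90, giving a 46 bp product.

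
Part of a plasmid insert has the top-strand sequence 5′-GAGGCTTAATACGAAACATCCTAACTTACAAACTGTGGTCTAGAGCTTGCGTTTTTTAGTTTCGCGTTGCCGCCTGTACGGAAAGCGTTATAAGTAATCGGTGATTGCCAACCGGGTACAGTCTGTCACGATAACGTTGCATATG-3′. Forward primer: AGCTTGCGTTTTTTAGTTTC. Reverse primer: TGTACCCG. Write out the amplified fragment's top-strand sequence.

Scanning the template, AGCTTGCGTTTTTTAGTTTC occurs at positions 44–63; this primer anneals to the bottom strand there with its 3' end pointing downstream.
Reverse complement of the reverse primer: CGGGTACA. This occurs on the top strand at positions 113–120.
The product is the template from position 44 through 120 (77 bp).

5'-AGCTTGCGTTTTTTAGTTTCGCGTTGCCGCCTGTACGGAAAGCGTTATAAGTAATCGGTGATTGCCAACCGGGTACA-3'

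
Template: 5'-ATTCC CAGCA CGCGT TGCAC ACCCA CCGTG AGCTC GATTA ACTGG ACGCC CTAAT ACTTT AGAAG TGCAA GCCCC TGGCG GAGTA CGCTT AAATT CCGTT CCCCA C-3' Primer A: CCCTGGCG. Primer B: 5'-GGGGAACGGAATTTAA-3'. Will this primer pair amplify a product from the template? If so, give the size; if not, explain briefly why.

Yes — a 32 bp product.

Primer A (CCCTGGCG) matches the top strand at positions 73–80; it acts as a forward primer.
Primer B's reverse complement is TTAAATTCCGTTCCCC, matching the top strand at positions 89–104; it acts as a reverse primer.
The 3' ends face each other across positions 73–104, giving a 32 bp product.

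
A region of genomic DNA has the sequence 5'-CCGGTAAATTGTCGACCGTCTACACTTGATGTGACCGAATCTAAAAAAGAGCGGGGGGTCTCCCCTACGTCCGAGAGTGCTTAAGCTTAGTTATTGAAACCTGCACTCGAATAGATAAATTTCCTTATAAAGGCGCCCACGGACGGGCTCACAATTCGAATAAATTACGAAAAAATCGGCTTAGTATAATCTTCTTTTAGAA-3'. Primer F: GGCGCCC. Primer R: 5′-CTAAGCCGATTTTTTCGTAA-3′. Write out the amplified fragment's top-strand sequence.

5'-GGCGCCCACGGACGGGCTCACAATTCGAATAAATTACGAAAAAATCGGCTTAG-3'

Scanning the template, GGCGCCC occurs at positions 132–138; this primer anneals to the bottom strand there with its 3' end pointing downstream.
Taking the reverse complement of CTAAGCCGATTTTTTCGTAA gives TTACGAAAAAATCGGCTTAG, found at positions 165–184 on the template; the primer anneals here to the top strand with its 3' end pointing upstream.
The product is the template from position 132 through 184 (53 bp).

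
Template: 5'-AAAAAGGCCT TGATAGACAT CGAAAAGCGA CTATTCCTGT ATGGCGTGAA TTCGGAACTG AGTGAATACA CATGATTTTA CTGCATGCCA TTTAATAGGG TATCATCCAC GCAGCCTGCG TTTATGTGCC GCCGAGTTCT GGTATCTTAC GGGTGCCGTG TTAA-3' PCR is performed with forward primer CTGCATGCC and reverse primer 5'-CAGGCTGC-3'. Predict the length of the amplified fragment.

Forward primer CTGCATGCC is found on the top strand at positions 81–89.
Reverse complement of the reverse primer: GCAGCCTG. This occurs on the top strand at positions 111–118.
Amplicon spans positions 81–118: 38 bp.

38 bp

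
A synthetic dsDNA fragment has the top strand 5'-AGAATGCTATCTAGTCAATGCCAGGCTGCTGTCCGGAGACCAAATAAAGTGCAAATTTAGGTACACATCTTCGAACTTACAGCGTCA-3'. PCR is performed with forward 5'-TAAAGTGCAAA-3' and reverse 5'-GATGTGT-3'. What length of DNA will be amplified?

25 bp

Scanning the template, TAAAGTGCAAA occurs at positions 45–55; this primer anneals to the bottom strand there with its 3' end pointing downstream.
The reverse primer's reverse complement is ACACATC, which matches the template at positions 63–69.
The product runs from position 45 to position 69, so its length is 69 − 45 + 1 = 25 bp.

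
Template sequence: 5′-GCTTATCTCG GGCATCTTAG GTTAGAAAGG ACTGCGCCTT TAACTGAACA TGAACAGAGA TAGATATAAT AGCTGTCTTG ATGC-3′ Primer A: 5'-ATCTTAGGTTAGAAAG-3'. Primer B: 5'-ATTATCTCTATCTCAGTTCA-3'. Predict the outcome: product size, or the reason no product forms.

No product — primer B has no binding site in the template.

Primer B (ATTATCTCTATCTCAGTTCA) does not match the top strand, and its reverse complement TGAACTGAGATAGAGATAAT does not match either.
With no annealing site for primer B, no amplification occurs.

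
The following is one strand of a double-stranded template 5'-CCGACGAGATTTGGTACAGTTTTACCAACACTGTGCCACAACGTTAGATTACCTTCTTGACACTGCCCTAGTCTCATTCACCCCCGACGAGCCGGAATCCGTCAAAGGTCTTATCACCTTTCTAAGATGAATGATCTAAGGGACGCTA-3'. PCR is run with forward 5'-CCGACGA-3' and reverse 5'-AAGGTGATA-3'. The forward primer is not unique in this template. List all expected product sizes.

120 bp, 37 bp

The forward primer CCGACGA matches the top strand at positions 1–7, 84–90.
The reverse primer's reverse complement is TATCACCTT, matching at positions 112–120.
Each forward site pairs with the reverse site to give a product ending at position 120: sizes 120, 37 bp.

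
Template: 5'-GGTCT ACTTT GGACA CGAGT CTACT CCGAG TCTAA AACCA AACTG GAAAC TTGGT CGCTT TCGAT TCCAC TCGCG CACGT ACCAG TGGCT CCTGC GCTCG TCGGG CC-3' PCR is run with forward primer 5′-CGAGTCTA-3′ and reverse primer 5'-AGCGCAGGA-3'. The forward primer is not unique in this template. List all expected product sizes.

83 bp, 72 bp

The forward primer CGAGTCTA matches the top strand at positions 16–23, 27–34.
The reverse primer's reverse complement is TCCTGCGCT, matching at positions 90–98.
Each forward site pairs with the reverse site to give a product ending at position 98: sizes 83, 72 bp.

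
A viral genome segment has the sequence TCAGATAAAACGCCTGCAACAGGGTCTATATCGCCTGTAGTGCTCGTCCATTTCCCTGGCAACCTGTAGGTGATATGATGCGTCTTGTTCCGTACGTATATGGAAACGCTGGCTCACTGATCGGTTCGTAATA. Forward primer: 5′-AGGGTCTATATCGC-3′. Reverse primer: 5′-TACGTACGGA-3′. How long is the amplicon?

78 bp

Scanning the template, AGGGTCTATATCGC occurs at positions 21–34; this primer anneals to the bottom strand there with its 3' end pointing downstream.
Taking the reverse complement of TACGTACGGA gives TCCGTACGTA, found at positions 89–98 on the template; the primer anneals here to the top strand with its 3' end pointing upstream.
The product runs from position 21 to position 98, so its length is 98 − 21 + 1 = 78 bp.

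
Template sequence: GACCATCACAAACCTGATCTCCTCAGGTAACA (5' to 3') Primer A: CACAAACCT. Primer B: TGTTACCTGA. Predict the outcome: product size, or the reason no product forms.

Yes — a 26 bp product.

Primer A (CACAAACCT) matches the top strand at positions 7–15; it acts as a forward primer.
Primer B's reverse complement is TCAGGTAACA, matching the top strand at positions 23–32; it acts as a reverse primer.
The 3' ends face each other across positions 7–32, giving a 26 bp product.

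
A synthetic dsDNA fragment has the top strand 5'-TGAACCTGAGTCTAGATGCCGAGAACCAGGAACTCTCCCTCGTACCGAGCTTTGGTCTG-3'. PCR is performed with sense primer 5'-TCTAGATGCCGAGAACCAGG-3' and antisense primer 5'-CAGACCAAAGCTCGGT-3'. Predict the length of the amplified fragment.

The forward primer matches the template at positions 11–30.
The reverse primer's reverse complement is ACCGAGCTTTGGTCTG, which matches the template at positions 44–59.
The product runs from position 11 to position 59, so its length is 59 − 11 + 1 = 49 bp.

49 bp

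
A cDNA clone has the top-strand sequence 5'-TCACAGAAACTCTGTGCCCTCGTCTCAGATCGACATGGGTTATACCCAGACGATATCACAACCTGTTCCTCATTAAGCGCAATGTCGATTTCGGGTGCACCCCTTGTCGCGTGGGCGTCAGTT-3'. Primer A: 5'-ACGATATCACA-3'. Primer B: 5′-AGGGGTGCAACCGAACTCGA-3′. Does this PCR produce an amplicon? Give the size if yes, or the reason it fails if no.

No product — primer B has no binding site in the template.

Primer B (AGGGGTGCAACCGAACTCGA) does not match the top strand, and its reverse complement TCGAGTTCGGTTGCACCCCT does not match either.
With no annealing site for primer B, no amplification occurs.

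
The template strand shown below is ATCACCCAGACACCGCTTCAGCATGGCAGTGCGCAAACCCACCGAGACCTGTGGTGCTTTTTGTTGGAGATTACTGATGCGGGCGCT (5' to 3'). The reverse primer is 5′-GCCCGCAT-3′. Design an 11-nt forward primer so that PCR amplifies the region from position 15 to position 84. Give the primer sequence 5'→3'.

The reverse primer's reverse complement ATGCGGGC matches the template at positions 77–84; the product starts at position 15.
The forward primer is identical to the top strand over positions 15–25: GCTTCAGCATG.

5'-GCTTCAGCATG-3'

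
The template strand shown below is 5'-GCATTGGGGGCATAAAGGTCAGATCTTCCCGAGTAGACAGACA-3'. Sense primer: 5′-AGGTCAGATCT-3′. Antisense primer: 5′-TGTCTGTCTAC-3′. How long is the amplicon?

The forward primer matches the template at positions 16–26.
Taking the reverse complement of TGTCTGTCTAC gives GTAGACAGACA, found at positions 33–43 on the template; the primer anneals here to the top strand with its 3' end pointing upstream.
Amplicon spans positions 16–43: 28 bp.

28 bp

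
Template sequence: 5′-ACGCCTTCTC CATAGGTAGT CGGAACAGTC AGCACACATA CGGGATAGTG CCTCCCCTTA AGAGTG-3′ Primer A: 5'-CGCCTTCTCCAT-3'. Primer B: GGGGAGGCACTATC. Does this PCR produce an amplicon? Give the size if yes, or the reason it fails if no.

Yes — a 56 bp product.

Primer A (CGCCTTCTCCAT) matches the top strand at positions 2–13; it acts as a forward primer.
Primer B's reverse complement is GATAGTGCCTCCCC, matching the top strand at positions 44–57; it acts as a reverse primer.
The 3' ends face each other across positions 2–57, giving a 56 bp product.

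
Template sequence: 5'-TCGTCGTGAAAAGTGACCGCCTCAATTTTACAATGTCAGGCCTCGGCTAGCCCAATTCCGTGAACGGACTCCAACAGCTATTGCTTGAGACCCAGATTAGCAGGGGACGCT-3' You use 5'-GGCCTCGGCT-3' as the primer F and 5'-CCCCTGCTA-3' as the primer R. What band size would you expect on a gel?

68 bp

The forward primer matches the template at positions 39–48.
Reverse complement of the reverse primer: TAGCAGGGG. This occurs on the top strand at positions 98–106.
The product runs from position 39 to position 106, so its length is 106 − 39 + 1 = 68 bp.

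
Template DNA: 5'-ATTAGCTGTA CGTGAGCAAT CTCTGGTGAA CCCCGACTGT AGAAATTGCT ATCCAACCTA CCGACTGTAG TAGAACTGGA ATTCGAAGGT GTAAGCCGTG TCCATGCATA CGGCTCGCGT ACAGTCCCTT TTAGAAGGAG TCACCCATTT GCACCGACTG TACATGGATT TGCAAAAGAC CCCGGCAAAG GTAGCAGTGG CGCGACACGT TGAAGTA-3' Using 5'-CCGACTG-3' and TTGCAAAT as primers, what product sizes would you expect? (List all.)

143 bp, 115 bp, 22 bp

The forward primer CCGACTG matches the top strand at positions 33–39, 61–67, 154–160.
The reverse primer's reverse complement is ATTTGCAA, matching at positions 168–175.
Each forward site pairs with the reverse site to give a product ending at position 175: sizes 143, 115, 22 bp.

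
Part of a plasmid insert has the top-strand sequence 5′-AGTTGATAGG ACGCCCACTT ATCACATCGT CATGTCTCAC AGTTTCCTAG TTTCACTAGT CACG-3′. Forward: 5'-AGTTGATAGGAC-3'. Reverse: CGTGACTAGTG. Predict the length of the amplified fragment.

The forward primer matches the template at positions 1–12.
Taking the reverse complement of CGTGACTAGTG gives CACTAGTCACG, found at positions 54–64 on the template; the primer anneals here to the top strand with its 3' end pointing upstream.
Product length = (reverse-primer end) − (forward-primer start) + 1 = 64 − 1 + 1 = 64 bp.

64 bp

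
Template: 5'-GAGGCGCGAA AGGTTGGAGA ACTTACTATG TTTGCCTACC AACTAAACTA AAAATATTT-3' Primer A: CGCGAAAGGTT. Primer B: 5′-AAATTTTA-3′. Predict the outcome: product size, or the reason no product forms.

Primer B (AAATTTTA) does not match the top strand, and its reverse complement TAAAATTT does not match either.
With no annealing site for primer B, no amplification occurs.

No product — primer B has no binding site in the template.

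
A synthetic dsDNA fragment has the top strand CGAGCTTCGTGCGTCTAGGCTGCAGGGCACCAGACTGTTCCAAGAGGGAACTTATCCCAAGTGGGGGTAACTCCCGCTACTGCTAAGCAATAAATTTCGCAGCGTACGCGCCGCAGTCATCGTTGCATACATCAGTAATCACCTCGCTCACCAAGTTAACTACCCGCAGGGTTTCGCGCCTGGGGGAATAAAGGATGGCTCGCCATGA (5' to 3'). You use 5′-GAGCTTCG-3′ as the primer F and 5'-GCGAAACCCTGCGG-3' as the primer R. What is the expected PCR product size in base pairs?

176 bp

The forward primer matches the template at positions 2–9.
Taking the reverse complement of GCGAAACCCTGCGG gives CCGCAGGGTTTCGC, found at positions 164–177 on the template; the primer anneals here to the top strand with its 3' end pointing upstream.
The product runs from position 2 to position 177, so its length is 177 − 2 + 1 = 176 bp.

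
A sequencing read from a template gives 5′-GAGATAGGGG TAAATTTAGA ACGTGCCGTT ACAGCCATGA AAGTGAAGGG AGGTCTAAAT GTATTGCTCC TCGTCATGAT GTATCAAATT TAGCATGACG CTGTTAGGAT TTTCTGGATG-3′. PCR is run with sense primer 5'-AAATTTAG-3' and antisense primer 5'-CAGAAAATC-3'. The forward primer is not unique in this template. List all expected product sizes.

The forward primer AAATTTAG matches the top strand at positions 12–19, 86–93.
The reverse primer's reverse complement is GATTTTCTG, matching at positions 108–116.
Each forward site pairs with the reverse site to give a product ending at position 116: sizes 105, 31 bp.

105 bp, 31 bp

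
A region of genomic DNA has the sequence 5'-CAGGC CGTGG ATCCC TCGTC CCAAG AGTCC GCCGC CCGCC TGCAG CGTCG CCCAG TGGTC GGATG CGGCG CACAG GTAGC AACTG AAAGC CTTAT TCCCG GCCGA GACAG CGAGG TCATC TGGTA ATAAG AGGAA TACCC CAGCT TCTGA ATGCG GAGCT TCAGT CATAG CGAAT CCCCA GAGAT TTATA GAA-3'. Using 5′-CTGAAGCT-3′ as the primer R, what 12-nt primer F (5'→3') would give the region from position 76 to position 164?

The reverse primer's reverse complement AGCTTCAG matches the template at positions 157–164; the product starts at position 76.
The forward primer is identical to the top strand over positions 76–87: GTAGCAACTGAA.

5'-GTAGCAACTGAA-3'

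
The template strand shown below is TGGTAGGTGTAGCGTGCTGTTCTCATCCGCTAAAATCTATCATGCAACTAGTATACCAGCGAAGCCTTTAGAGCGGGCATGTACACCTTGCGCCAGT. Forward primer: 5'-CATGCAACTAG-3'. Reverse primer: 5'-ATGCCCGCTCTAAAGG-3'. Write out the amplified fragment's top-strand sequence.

5'-CATGCAACTAGTATACCAGCGAAGCCTTTAGAGCGGGCAT-3'

The forward primer matches the template at positions 41–51.
Taking the reverse complement of ATGCCCGCTCTAAAGG gives CCTTTAGAGCGGGCAT, found at positions 65–80 on the template; the primer anneals here to the top strand with its 3' end pointing upstream.
The product is the template from position 41 through 80 (40 bp).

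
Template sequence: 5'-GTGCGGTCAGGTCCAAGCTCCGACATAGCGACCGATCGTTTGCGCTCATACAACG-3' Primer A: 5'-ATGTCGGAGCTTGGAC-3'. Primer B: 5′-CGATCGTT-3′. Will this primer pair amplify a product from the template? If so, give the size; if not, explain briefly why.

No product — the primers' 3' ends point away from each other.

Primer A (ATGTCGGAGCTTGGAC) has reverse complement GTCCAAGCTCCGACAT, which matches the top strand at positions 11–26; primer A anneals to the top strand there with its 3' end pointing upstream toward position 11.
Primer B (CGATCGTT) matches the top strand directly at positions 33–40; it anneals to the bottom strand with its 3' end pointing downstream toward position 40.
The 3' ends diverge (primer A extends toward position 1, primer B toward position 55), so the primers never converge on a shared product.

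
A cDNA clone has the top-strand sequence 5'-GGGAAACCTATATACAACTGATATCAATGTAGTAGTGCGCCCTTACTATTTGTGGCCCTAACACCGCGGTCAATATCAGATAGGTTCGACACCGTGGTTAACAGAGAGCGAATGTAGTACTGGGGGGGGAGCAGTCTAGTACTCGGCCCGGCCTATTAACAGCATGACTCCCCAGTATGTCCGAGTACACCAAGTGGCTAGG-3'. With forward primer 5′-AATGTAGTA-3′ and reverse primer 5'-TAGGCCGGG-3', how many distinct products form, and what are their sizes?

Two products: 130 bp, 45 bp

The forward primer AATGTAGTA matches the top strand at positions 26–34, 111–119.
The reverse primer's reverse complement is CCCGGCCTA, matching at positions 147–155.
Each forward site pairs with the reverse site to give a product ending at position 155: sizes 130, 45 bp.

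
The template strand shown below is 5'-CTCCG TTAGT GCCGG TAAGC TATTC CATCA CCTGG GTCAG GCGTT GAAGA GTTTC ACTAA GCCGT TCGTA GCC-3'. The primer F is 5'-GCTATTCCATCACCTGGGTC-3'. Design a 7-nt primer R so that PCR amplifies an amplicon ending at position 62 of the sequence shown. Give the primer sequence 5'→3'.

5'-GCTTAGT-3'

The forward primer binds at positions 19–38; the product's 3' end on the top strand is position 62.
The reverse primer anneals to the top strand over positions 56–62, i.e. to ACTAAGC.
Its sequence written 5'→3' is the reverse complement: GCTTAGT.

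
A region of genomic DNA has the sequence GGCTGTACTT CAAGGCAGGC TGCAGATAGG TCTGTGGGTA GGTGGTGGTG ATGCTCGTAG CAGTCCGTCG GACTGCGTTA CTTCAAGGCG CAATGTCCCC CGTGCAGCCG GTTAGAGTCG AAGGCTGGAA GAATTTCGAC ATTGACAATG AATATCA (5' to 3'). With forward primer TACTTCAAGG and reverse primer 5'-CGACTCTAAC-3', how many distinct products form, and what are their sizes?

The forward primer TACTTCAAGG matches the top strand at positions 6–15, 79–88.
The reverse primer's reverse complement is GTTAGAGTCG, matching at positions 111–120.
Each forward site pairs with the reverse site to give a product ending at position 120: sizes 115, 42 bp.

Two products: 115 bp, 42 bp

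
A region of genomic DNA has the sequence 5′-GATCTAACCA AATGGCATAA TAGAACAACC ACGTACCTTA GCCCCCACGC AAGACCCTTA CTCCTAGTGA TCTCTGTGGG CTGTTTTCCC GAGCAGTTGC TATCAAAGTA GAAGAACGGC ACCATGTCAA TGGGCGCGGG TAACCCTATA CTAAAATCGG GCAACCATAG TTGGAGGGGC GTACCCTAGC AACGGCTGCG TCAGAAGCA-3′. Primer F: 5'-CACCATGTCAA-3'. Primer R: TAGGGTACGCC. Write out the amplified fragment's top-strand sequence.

5'-CACCATGTCAATGGGCGCGGGTAACCCTATACTAAAATCGGGCAACCATAGTTGGAGGGGCGTACCCTA-3'

The forward primer matches the template at positions 120–130.
The reverse primer's reverse complement is GGCGTACCCTA, which matches the template at positions 178–188.
The product is the template from position 120 through 188 (69 bp).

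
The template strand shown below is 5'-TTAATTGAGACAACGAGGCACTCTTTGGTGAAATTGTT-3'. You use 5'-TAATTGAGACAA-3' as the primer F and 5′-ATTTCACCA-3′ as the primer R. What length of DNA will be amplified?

Forward primer TAATTGAGACAA is found on the top strand at positions 2–13.
The reverse primer's reverse complement is TGGTGAAAT, which matches the template at positions 26–34.
Amplicon spans positions 2–34: 33 bp.

33 bp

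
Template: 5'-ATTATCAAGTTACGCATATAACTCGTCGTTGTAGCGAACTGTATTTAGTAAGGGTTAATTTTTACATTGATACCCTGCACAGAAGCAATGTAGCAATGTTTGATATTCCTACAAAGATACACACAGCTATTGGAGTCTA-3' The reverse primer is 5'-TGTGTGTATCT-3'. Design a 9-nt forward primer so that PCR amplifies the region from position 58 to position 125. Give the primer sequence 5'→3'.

The reverse primer's reverse complement AGATACACACA matches the template at positions 115–125; the product starts at position 58.
The forward primer is identical to the top strand over positions 58–66: ATTTTTACA.

5'-ATTTTTACA-3'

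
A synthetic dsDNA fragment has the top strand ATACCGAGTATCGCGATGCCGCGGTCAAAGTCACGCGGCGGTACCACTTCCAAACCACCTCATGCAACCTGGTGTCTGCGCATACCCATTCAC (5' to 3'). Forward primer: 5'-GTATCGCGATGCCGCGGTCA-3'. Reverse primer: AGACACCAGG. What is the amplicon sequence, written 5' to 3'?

Forward primer GTATCGCGATGCCGCGGTCA is found on the top strand at positions 8–27.
Reverse complement of the reverse primer: CCTGGTGTCT. This occurs on the top strand at positions 68–77.
The product is the template from position 8 through 77 (70 bp).

5'-GTATCGCGATGCCGCGGTCAAAGTCACGCGGCGGTACCACTTCCAAACCACCTCATGCAACCTGGTGTCT-3'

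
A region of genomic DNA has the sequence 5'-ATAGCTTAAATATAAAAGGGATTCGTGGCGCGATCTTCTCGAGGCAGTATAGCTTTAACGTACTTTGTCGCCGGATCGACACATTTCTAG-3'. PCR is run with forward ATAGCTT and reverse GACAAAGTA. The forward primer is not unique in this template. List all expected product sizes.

The forward primer ATAGCTT matches the top strand at positions 1–7, 49–55.
The reverse primer's reverse complement is TACTTTGTC, matching at positions 61–69.
Each forward site pairs with the reverse site to give a product ending at position 69: sizes 69, 21 bp.

69 bp, 21 bp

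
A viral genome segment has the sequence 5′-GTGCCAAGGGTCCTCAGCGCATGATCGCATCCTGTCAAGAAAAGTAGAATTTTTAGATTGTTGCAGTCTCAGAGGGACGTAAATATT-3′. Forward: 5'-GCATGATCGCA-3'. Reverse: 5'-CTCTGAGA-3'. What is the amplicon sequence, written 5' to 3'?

Forward primer GCATGATCGCA is found on the top strand at positions 19–29.
Reverse complement of the reverse primer: TCTCAGAG. This occurs on the top strand at positions 67–74.
The product is the template from position 19 through 74 (56 bp).

5'-GCATGATCGCATCCTGTCAAGAAAAGTAGAATTTTTAGATTGTTGCAGTCTCAGAG-3'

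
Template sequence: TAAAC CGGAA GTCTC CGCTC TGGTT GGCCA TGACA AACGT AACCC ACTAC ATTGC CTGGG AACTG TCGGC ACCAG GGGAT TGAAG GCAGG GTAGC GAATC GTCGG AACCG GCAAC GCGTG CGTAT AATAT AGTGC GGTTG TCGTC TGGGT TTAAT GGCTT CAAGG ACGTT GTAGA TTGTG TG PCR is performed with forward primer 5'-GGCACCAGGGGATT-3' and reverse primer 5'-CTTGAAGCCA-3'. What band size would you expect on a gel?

The forward primer matches the template at positions 68–81.
The reverse primer's reverse complement is TGGCTTCAAG, which matches the template at positions 155–164.
Product length = (reverse-primer end) − (forward-primer start) + 1 = 164 − 68 + 1 = 97 bp.

97 bp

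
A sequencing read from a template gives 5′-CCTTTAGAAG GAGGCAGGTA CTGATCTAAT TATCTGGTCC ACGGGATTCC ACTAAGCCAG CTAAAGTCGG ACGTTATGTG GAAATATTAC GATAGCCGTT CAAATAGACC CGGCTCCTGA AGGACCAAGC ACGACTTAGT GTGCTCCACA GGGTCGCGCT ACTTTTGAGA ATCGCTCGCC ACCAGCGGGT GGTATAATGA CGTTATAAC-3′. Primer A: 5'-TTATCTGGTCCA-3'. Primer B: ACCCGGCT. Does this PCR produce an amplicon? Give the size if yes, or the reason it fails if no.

Primer A (TTATCTGGTCCA) matches the top strand at positions 30–41 (3' end points downstream).
Primer B (ACCCGGCT) also matches the top strand directly, at positions 108–115 — its reverse complement AGCCGGGT is not present.
Both primers anneal to the bottom strand with 3' ends pointing the same way, so neither can prime synthesis back toward the other.

No product — both primers anneal to the same strand and extend in the same direction.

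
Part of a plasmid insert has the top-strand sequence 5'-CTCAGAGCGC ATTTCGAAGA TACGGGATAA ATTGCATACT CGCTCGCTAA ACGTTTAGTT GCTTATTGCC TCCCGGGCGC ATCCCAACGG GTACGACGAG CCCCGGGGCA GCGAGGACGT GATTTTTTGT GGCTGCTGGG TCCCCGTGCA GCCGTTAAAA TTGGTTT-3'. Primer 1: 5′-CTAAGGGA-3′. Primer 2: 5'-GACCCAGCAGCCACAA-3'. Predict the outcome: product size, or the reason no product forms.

No product — primer 1 has no binding site in the template.

Primer 1 (CTAAGGGA) does not match the top strand, and its reverse complement TCCCTTAG does not match either.
With no annealing site for primer 1, no amplification occurs.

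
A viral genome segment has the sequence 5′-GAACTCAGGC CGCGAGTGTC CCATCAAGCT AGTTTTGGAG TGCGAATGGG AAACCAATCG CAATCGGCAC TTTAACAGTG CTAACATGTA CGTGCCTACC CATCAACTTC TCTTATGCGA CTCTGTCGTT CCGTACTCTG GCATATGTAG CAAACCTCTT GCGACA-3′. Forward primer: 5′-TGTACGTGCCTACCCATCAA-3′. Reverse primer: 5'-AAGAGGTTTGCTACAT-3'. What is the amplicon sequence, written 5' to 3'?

5'-TGTACGTGCCTACCCATCAACTTCTCTTATGCGACTCTGTCGTTCCGTACTCTGGCATATGTAGCAAACCTCTT-3'

Scanning the template, TGTACGTGCCTACCCATCAA occurs at positions 87–106; this primer anneals to the bottom strand there with its 3' end pointing downstream.
Reverse complement of the reverse primer: ATGTAGCAAACCTCTT. This occurs on the top strand at positions 145–160.
The product is the template from position 87 through 160 (74 bp).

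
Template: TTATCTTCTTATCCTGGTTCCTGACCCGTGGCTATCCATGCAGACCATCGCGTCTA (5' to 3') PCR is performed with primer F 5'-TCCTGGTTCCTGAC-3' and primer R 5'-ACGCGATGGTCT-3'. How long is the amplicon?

42 bp

Forward primer TCCTGGTTCCTGAC is found on the top strand at positions 12–25.
Reverse complement of the reverse primer: AGACCATCGCGT. This occurs on the top strand at positions 42–53.
Product length = (reverse-primer end) − (forward-primer start) + 1 = 53 − 12 + 1 = 42 bp.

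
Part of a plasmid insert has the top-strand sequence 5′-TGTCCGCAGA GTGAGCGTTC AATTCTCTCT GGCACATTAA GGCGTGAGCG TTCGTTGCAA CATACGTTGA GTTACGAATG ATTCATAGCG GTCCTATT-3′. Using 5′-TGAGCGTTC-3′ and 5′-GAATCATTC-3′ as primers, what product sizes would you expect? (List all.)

73 bp, 40 bp

The forward primer TGAGCGTTC matches the top strand at positions 12–20, 45–53.
The reverse primer's reverse complement is GAATGATTC, matching at positions 76–84.
Each forward site pairs with the reverse site to give a product ending at position 84: sizes 73, 40 bp.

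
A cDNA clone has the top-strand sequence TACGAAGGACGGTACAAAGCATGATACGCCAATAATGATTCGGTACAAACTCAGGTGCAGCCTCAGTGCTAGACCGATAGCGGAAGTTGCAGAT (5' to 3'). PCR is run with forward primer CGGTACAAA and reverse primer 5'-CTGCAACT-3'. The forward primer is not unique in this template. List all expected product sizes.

The forward primer CGGTACAAA matches the top strand at positions 10–18, 41–49.
The reverse primer's reverse complement is AGTTGCAG, matching at positions 85–92.
Each forward site pairs with the reverse site to give a product ending at position 92: sizes 83, 52 bp.

83 bp, 52 bp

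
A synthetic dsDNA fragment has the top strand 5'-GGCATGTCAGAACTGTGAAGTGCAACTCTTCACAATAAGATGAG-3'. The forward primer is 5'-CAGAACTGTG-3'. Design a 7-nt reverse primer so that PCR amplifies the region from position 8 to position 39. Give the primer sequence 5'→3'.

The product's 3' end on the top strand is position 39.
The reverse primer anneals to the top strand over positions 33–39, i.e. to CAATAAG.
Its sequence written 5'→3' is the reverse complement: CTTATTG.

5'-CTTATTG-3'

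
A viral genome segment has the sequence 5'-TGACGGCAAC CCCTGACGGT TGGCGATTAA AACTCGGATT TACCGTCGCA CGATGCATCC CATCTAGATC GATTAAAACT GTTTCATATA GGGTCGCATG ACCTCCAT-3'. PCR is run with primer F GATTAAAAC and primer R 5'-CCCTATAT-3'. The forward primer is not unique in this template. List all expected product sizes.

69 bp, 23 bp

The forward primer GATTAAAAC matches the top strand at positions 25–33, 71–79.
The reverse primer's reverse complement is ATATAGGG, matching at positions 86–93.
Each forward site pairs with the reverse site to give a product ending at position 93: sizes 69, 23 bp.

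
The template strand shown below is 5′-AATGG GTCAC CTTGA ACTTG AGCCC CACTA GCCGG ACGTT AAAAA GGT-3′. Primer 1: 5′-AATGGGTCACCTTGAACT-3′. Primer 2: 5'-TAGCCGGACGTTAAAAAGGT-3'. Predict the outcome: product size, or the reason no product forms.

No product — both primers anneal to the same strand and extend in the same direction.

Primer 1 (AATGGGTCACCTTGAACT) matches the top strand at positions 1–18 (3' end points downstream).
Primer 2 (TAGCCGGACGTTAAAAAGGT) also matches the top strand directly, at positions 29–48 — its reverse complement ACCTTTTTAACGTCCGGCTA is not present.
Both primers anneal to the bottom strand with 3' ends pointing the same way, so neither can prime synthesis back toward the other.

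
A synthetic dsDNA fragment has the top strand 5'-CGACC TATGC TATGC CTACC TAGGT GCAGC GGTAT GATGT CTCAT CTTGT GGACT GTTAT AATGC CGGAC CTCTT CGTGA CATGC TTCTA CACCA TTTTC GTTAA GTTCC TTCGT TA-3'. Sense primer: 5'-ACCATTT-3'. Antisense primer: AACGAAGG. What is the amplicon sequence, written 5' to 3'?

5'-ACCATTTTCGTTAAGTTCCTTCGTT-3'

Scanning the template, ACCATTT occurs at positions 92–98; this primer anneals to the bottom strand there with its 3' end pointing downstream.
Taking the reverse complement of AACGAAGG gives CCTTCGTT, found at positions 109–116 on the template; the primer anneals here to the top strand with its 3' end pointing upstream.
The product is the template from position 92 through 116 (25 bp).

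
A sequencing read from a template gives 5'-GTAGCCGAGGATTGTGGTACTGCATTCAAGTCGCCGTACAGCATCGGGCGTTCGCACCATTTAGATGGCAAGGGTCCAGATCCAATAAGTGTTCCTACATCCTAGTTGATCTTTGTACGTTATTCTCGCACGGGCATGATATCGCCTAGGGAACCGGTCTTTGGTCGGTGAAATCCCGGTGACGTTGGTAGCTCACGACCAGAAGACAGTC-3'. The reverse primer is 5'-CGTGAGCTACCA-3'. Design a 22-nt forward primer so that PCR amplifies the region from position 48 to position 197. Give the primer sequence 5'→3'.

The reverse primer's reverse complement TGGTAGCTCACG matches the template at positions 186–197; the product starts at position 48.
The forward primer is identical to the top strand over positions 48–69: GCGTTCGCACCATTTAGATGGC.

5'-GCGTTCGCACCATTTAGATGGC-3'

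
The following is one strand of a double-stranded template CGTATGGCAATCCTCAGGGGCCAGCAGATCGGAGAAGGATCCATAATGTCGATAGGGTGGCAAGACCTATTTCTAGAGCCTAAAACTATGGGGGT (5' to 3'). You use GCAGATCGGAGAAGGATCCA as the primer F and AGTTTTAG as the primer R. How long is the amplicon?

The forward primer matches the template at positions 24–43.
The reverse primer's reverse complement is CTAAAACT, which matches the template at positions 80–87.
Product length = (reverse-primer end) − (forward-primer start) + 1 = 87 − 24 + 1 = 64 bp.

64 bp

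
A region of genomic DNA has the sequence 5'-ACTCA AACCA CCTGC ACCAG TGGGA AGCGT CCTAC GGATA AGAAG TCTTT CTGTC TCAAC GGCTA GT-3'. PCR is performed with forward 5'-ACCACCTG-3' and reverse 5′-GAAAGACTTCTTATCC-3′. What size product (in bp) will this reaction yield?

Forward primer ACCACCTG is found on the top strand at positions 7–14.
The reverse primer's reverse complement is GGATAAGAAGTCTTTC, which matches the template at positions 36–51.
Amplicon spans positions 7–51: 45 bp.

45 bp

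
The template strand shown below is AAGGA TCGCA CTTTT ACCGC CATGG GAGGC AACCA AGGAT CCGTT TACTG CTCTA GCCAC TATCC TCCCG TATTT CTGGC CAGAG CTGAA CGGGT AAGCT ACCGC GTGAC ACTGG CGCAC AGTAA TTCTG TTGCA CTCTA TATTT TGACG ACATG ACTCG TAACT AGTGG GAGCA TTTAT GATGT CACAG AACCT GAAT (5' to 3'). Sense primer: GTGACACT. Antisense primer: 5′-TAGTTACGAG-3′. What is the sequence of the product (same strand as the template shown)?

The forward primer matches the template at positions 106–113.
Taking the reverse complement of TAGTTACGAG gives CTCGTAACTA, found at positions 157–166 on the template; the primer anneals here to the top strand with its 3' end pointing upstream.
The product is the template from position 106 through 166 (61 bp).

5'-GTGACACTGGCGCACAGTAATTCTGTTGCACTCTATATTTTGACGACATGACTCGTAACTA-3'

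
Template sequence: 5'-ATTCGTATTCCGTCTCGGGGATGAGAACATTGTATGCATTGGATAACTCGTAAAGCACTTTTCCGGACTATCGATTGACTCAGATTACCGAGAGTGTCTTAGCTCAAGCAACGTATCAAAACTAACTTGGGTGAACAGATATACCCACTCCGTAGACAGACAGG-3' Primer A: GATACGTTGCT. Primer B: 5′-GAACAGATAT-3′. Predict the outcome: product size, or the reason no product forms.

Primer A (GATACGTTGCT) has reverse complement AGCAACGTATC, which matches the top strand at positions 107–117; primer A anneals to the top strand there with its 3' end pointing upstream toward position 107.
Primer B (GAACAGATAT) matches the top strand directly at positions 133–142; it anneals to the bottom strand with its 3' end pointing downstream toward position 142.
The 3' ends diverge (primer A extends toward position 1, primer B toward position 164), so the primers never converge on a shared product.

No product — the primers' 3' ends point away from each other.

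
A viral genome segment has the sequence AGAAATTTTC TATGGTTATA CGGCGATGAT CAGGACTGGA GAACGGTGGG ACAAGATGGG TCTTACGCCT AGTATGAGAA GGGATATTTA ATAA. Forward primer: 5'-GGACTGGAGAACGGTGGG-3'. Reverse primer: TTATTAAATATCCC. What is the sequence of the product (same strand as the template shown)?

The forward primer matches the template at positions 33–50.
Taking the reverse complement of TTATTAAATATCCC gives GGGATATTTAATAA, found at positions 81–94 on the template; the primer anneals here to the top strand with its 3' end pointing upstream.
The product is the template from position 33 through 94 (62 bp).

5'-GGACTGGAGAACGGTGGGACAAGATGGGTCTTACGCCTAGTATGAGAAGGGATATTTAATAA-3'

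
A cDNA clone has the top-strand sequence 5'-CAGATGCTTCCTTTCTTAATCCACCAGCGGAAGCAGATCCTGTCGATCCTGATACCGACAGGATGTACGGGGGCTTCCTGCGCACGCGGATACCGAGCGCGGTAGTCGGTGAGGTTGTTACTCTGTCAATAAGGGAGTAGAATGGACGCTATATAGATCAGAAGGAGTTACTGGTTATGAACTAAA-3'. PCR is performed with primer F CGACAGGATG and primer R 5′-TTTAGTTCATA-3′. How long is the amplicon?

131 bp

The forward primer matches the template at positions 56–65.
Reverse complement of the reverse primer: TATGAACTAAA. This occurs on the top strand at positions 176–186.
Amplicon spans positions 56–186: 131 bp.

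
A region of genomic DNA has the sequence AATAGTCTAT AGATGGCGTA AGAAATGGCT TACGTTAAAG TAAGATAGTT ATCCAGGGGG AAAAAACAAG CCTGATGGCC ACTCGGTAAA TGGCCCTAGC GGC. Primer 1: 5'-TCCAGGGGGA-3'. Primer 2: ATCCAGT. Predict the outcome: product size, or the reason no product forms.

No product — primer 2 has no binding site in the template.

Primer 2 (ATCCAGT) does not match the top strand, and its reverse complement ACTGGAT does not match either.
With no annealing site for primer 2, no amplification occurs.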